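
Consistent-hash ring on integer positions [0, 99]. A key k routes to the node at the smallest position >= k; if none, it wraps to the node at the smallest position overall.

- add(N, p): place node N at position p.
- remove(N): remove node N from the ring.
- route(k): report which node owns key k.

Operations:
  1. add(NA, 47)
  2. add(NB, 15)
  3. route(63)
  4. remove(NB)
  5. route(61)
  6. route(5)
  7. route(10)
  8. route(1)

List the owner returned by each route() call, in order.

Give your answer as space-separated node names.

Answer: NB NA NA NA NA

Derivation:
Op 1: add NA@47 -> ring=[47:NA]
Op 2: add NB@15 -> ring=[15:NB,47:NA]
Op 3: route key 63: none >= 63, wrap to smallest pos 15 -> NB
Op 4: remove NB -> ring=[47:NA]
Op 5: route key 61: none >= 61, wrap to smallest pos 47 -> NA
Op 6: route key 5: smallest pos >= 5 is 47 -> NA
Op 7: route key 10: smallest pos >= 10 is 47 -> NA
Op 8: route key 1: smallest pos >= 1 is 47 -> NA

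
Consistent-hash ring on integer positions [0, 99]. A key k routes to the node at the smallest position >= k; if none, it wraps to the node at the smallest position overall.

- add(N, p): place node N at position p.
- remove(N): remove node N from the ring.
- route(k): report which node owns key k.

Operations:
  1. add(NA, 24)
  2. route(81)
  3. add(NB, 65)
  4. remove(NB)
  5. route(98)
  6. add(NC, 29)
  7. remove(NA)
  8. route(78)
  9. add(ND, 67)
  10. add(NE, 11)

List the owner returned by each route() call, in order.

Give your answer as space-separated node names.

Answer: NA NA NC

Derivation:
Op 1: add NA@24 -> ring=[24:NA]
Op 2: route key 81: none >= 81, wrap to smallest pos 24 -> NA
Op 3: add NB@65 -> ring=[24:NA,65:NB]
Op 4: remove NB -> ring=[24:NA]
Op 5: route key 98: none >= 98, wrap to smallest pos 24 -> NA
Op 6: add NC@29 -> ring=[24:NA,29:NC]
Op 7: remove NA -> ring=[29:NC]
Op 8: route key 78: none >= 78, wrap to smallest pos 29 -> NC
Op 9: add ND@67 -> ring=[29:NC,67:ND]
Op 10: add NE@11 -> ring=[11:NE,29:NC,67:ND]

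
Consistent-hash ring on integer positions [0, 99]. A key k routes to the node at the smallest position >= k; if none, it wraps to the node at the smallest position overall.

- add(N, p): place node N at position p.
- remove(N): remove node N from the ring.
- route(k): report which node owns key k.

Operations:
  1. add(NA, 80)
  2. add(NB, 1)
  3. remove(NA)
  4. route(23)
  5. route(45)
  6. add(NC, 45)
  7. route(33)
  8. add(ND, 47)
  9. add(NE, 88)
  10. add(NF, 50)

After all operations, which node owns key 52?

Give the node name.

Answer: NE

Derivation:
Op 1: add NA@80 -> ring=[80:NA]
Op 2: add NB@1 -> ring=[1:NB,80:NA]
Op 3: remove NA -> ring=[1:NB]
Op 4: route key 23: none >= 23, wrap to smallest pos 1 -> NB
Op 5: route key 45: none >= 45, wrap to smallest pos 1 -> NB
Op 6: add NC@45 -> ring=[1:NB,45:NC]
Op 7: route key 33: smallest pos >= 33 is 45 -> NC
Op 8: add ND@47 -> ring=[1:NB,45:NC,47:ND]
Op 9: add NE@88 -> ring=[1:NB,45:NC,47:ND,88:NE]
Op 10: add NF@50 -> ring=[1:NB,45:NC,47:ND,50:NF,88:NE]
Final route key 52: smallest pos >= 52 is 88 -> NE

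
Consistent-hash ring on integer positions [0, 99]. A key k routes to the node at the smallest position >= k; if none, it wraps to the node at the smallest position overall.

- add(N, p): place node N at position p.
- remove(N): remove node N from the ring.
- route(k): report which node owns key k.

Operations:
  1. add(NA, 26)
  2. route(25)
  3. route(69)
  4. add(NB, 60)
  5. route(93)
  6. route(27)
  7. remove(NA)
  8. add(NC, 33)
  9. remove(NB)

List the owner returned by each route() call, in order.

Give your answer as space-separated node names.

Op 1: add NA@26 -> ring=[26:NA]
Op 2: route key 25: smallest pos >= 25 is 26 -> NA
Op 3: route key 69: none >= 69, wrap to smallest pos 26 -> NA
Op 4: add NB@60 -> ring=[26:NA,60:NB]
Op 5: route key 93: none >= 93, wrap to smallest pos 26 -> NA
Op 6: route key 27: smallest pos >= 27 is 60 -> NB
Op 7: remove NA -> ring=[60:NB]
Op 8: add NC@33 -> ring=[33:NC,60:NB]
Op 9: remove NB -> ring=[33:NC]

Answer: NA NA NA NB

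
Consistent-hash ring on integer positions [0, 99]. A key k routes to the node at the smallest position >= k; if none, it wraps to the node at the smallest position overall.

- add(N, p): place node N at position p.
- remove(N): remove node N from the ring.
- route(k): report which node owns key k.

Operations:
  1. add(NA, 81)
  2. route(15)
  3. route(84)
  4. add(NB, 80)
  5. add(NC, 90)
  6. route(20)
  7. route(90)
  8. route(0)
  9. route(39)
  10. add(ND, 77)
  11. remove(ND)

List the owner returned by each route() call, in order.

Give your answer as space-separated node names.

Op 1: add NA@81 -> ring=[81:NA]
Op 2: route key 15: smallest pos >= 15 is 81 -> NA
Op 3: route key 84: none >= 84, wrap to smallest pos 81 -> NA
Op 4: add NB@80 -> ring=[80:NB,81:NA]
Op 5: add NC@90 -> ring=[80:NB,81:NA,90:NC]
Op 6: route key 20: smallest pos >= 20 is 80 -> NB
Op 7: route key 90: smallest pos >= 90 is 90 -> NC
Op 8: route key 0: smallest pos >= 0 is 80 -> NB
Op 9: route key 39: smallest pos >= 39 is 80 -> NB
Op 10: add ND@77 -> ring=[77:ND,80:NB,81:NA,90:NC]
Op 11: remove ND -> ring=[80:NB,81:NA,90:NC]

Answer: NA NA NB NC NB NB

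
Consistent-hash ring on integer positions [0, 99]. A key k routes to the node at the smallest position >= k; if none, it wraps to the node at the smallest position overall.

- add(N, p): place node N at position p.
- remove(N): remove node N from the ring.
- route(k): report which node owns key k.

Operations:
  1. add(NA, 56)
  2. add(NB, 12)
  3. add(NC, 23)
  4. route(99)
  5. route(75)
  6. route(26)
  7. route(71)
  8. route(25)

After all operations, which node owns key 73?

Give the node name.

Answer: NB

Derivation:
Op 1: add NA@56 -> ring=[56:NA]
Op 2: add NB@12 -> ring=[12:NB,56:NA]
Op 3: add NC@23 -> ring=[12:NB,23:NC,56:NA]
Op 4: route key 99: none >= 99, wrap to smallest pos 12 -> NB
Op 5: route key 75: none >= 75, wrap to smallest pos 12 -> NB
Op 6: route key 26: smallest pos >= 26 is 56 -> NA
Op 7: route key 71: none >= 71, wrap to smallest pos 12 -> NB
Op 8: route key 25: smallest pos >= 25 is 56 -> NA
Final route key 73: none >= 73, wrap to smallest pos 12 -> NB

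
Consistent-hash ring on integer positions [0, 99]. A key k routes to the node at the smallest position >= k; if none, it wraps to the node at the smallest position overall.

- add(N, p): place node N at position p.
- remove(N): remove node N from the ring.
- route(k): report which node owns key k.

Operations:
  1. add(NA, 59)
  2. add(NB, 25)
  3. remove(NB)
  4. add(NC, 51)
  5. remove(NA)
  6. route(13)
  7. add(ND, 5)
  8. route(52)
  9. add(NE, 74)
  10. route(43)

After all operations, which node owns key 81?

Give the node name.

Op 1: add NA@59 -> ring=[59:NA]
Op 2: add NB@25 -> ring=[25:NB,59:NA]
Op 3: remove NB -> ring=[59:NA]
Op 4: add NC@51 -> ring=[51:NC,59:NA]
Op 5: remove NA -> ring=[51:NC]
Op 6: route key 13: smallest pos >= 13 is 51 -> NC
Op 7: add ND@5 -> ring=[5:ND,51:NC]
Op 8: route key 52: none >= 52, wrap to smallest pos 5 -> ND
Op 9: add NE@74 -> ring=[5:ND,51:NC,74:NE]
Op 10: route key 43: smallest pos >= 43 is 51 -> NC
Final route key 81: none >= 81, wrap to smallest pos 5 -> ND

Answer: ND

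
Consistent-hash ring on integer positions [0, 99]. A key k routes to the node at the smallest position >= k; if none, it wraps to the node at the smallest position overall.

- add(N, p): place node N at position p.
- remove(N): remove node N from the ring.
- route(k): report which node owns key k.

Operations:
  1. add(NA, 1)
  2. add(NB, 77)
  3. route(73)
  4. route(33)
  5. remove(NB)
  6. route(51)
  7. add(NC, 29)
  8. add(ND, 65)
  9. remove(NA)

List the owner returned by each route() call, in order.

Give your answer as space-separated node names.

Answer: NB NB NA

Derivation:
Op 1: add NA@1 -> ring=[1:NA]
Op 2: add NB@77 -> ring=[1:NA,77:NB]
Op 3: route key 73: smallest pos >= 73 is 77 -> NB
Op 4: route key 33: smallest pos >= 33 is 77 -> NB
Op 5: remove NB -> ring=[1:NA]
Op 6: route key 51: none >= 51, wrap to smallest pos 1 -> NA
Op 7: add NC@29 -> ring=[1:NA,29:NC]
Op 8: add ND@65 -> ring=[1:NA,29:NC,65:ND]
Op 9: remove NA -> ring=[29:NC,65:ND]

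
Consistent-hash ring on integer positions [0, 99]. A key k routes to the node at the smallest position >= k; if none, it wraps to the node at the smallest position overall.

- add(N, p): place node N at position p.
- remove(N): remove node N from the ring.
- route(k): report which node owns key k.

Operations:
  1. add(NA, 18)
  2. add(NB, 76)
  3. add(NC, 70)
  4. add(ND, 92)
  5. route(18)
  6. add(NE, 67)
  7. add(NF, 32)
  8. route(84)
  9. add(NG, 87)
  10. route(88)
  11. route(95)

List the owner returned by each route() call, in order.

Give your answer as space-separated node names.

Answer: NA ND ND NA

Derivation:
Op 1: add NA@18 -> ring=[18:NA]
Op 2: add NB@76 -> ring=[18:NA,76:NB]
Op 3: add NC@70 -> ring=[18:NA,70:NC,76:NB]
Op 4: add ND@92 -> ring=[18:NA,70:NC,76:NB,92:ND]
Op 5: route key 18: smallest pos >= 18 is 18 -> NA
Op 6: add NE@67 -> ring=[18:NA,67:NE,70:NC,76:NB,92:ND]
Op 7: add NF@32 -> ring=[18:NA,32:NF,67:NE,70:NC,76:NB,92:ND]
Op 8: route key 84: smallest pos >= 84 is 92 -> ND
Op 9: add NG@87 -> ring=[18:NA,32:NF,67:NE,70:NC,76:NB,87:NG,92:ND]
Op 10: route key 88: smallest pos >= 88 is 92 -> ND
Op 11: route key 95: none >= 95, wrap to smallest pos 18 -> NA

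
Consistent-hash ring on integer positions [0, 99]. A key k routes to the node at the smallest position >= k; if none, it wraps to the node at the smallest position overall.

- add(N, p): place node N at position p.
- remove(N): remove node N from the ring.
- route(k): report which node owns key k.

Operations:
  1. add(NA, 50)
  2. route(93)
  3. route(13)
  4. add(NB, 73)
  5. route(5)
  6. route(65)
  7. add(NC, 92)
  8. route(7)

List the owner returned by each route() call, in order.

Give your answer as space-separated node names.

Op 1: add NA@50 -> ring=[50:NA]
Op 2: route key 93: none >= 93, wrap to smallest pos 50 -> NA
Op 3: route key 13: smallest pos >= 13 is 50 -> NA
Op 4: add NB@73 -> ring=[50:NA,73:NB]
Op 5: route key 5: smallest pos >= 5 is 50 -> NA
Op 6: route key 65: smallest pos >= 65 is 73 -> NB
Op 7: add NC@92 -> ring=[50:NA,73:NB,92:NC]
Op 8: route key 7: smallest pos >= 7 is 50 -> NA

Answer: NA NA NA NB NA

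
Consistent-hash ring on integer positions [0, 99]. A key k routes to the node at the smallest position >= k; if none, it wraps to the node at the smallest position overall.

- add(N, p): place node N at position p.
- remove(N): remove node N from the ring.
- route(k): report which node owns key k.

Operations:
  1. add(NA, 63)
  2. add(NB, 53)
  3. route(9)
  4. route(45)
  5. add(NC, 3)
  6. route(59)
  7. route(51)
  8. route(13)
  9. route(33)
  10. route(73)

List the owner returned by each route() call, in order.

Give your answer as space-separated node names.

Op 1: add NA@63 -> ring=[63:NA]
Op 2: add NB@53 -> ring=[53:NB,63:NA]
Op 3: route key 9: smallest pos >= 9 is 53 -> NB
Op 4: route key 45: smallest pos >= 45 is 53 -> NB
Op 5: add NC@3 -> ring=[3:NC,53:NB,63:NA]
Op 6: route key 59: smallest pos >= 59 is 63 -> NA
Op 7: route key 51: smallest pos >= 51 is 53 -> NB
Op 8: route key 13: smallest pos >= 13 is 53 -> NB
Op 9: route key 33: smallest pos >= 33 is 53 -> NB
Op 10: route key 73: none >= 73, wrap to smallest pos 3 -> NC

Answer: NB NB NA NB NB NB NC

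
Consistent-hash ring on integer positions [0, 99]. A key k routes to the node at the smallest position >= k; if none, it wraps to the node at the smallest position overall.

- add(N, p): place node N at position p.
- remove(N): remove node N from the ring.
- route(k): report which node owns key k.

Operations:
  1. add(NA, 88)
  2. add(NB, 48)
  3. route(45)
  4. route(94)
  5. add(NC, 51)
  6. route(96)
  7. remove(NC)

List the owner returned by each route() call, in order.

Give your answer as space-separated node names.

Op 1: add NA@88 -> ring=[88:NA]
Op 2: add NB@48 -> ring=[48:NB,88:NA]
Op 3: route key 45: smallest pos >= 45 is 48 -> NB
Op 4: route key 94: none >= 94, wrap to smallest pos 48 -> NB
Op 5: add NC@51 -> ring=[48:NB,51:NC,88:NA]
Op 6: route key 96: none >= 96, wrap to smallest pos 48 -> NB
Op 7: remove NC -> ring=[48:NB,88:NA]

Answer: NB NB NB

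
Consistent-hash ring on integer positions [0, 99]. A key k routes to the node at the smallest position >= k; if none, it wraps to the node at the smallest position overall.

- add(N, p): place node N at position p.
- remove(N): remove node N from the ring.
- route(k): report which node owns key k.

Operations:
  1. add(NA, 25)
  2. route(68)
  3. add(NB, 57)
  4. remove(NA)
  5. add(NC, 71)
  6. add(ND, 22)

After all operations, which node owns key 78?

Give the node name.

Op 1: add NA@25 -> ring=[25:NA]
Op 2: route key 68: none >= 68, wrap to smallest pos 25 -> NA
Op 3: add NB@57 -> ring=[25:NA,57:NB]
Op 4: remove NA -> ring=[57:NB]
Op 5: add NC@71 -> ring=[57:NB,71:NC]
Op 6: add ND@22 -> ring=[22:ND,57:NB,71:NC]
Final route key 78: none >= 78, wrap to smallest pos 22 -> ND

Answer: ND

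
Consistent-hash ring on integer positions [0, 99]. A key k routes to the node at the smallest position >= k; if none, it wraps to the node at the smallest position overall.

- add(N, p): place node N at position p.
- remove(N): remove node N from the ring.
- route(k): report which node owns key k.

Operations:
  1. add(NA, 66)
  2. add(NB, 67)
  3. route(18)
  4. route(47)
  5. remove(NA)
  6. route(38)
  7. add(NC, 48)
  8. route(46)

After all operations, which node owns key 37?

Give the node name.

Op 1: add NA@66 -> ring=[66:NA]
Op 2: add NB@67 -> ring=[66:NA,67:NB]
Op 3: route key 18: smallest pos >= 18 is 66 -> NA
Op 4: route key 47: smallest pos >= 47 is 66 -> NA
Op 5: remove NA -> ring=[67:NB]
Op 6: route key 38: smallest pos >= 38 is 67 -> NB
Op 7: add NC@48 -> ring=[48:NC,67:NB]
Op 8: route key 46: smallest pos >= 46 is 48 -> NC
Final route key 37: smallest pos >= 37 is 48 -> NC

Answer: NC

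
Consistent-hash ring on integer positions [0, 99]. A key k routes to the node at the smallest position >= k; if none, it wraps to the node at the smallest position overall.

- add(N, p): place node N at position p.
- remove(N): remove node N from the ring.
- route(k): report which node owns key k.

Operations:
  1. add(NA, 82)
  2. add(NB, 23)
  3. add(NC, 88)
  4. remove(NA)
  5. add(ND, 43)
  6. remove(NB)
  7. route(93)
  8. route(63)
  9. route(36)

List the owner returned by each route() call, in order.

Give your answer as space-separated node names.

Answer: ND NC ND

Derivation:
Op 1: add NA@82 -> ring=[82:NA]
Op 2: add NB@23 -> ring=[23:NB,82:NA]
Op 3: add NC@88 -> ring=[23:NB,82:NA,88:NC]
Op 4: remove NA -> ring=[23:NB,88:NC]
Op 5: add ND@43 -> ring=[23:NB,43:ND,88:NC]
Op 6: remove NB -> ring=[43:ND,88:NC]
Op 7: route key 93: none >= 93, wrap to smallest pos 43 -> ND
Op 8: route key 63: smallest pos >= 63 is 88 -> NC
Op 9: route key 36: smallest pos >= 36 is 43 -> ND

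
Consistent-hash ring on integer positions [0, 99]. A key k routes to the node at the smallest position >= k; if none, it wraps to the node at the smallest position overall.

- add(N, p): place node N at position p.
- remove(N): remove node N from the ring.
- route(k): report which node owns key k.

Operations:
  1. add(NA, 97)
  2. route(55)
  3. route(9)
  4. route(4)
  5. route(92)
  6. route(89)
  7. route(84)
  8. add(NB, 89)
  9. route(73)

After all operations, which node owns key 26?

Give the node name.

Answer: NB

Derivation:
Op 1: add NA@97 -> ring=[97:NA]
Op 2: route key 55: smallest pos >= 55 is 97 -> NA
Op 3: route key 9: smallest pos >= 9 is 97 -> NA
Op 4: route key 4: smallest pos >= 4 is 97 -> NA
Op 5: route key 92: smallest pos >= 92 is 97 -> NA
Op 6: route key 89: smallest pos >= 89 is 97 -> NA
Op 7: route key 84: smallest pos >= 84 is 97 -> NA
Op 8: add NB@89 -> ring=[89:NB,97:NA]
Op 9: route key 73: smallest pos >= 73 is 89 -> NB
Final route key 26: smallest pos >= 26 is 89 -> NB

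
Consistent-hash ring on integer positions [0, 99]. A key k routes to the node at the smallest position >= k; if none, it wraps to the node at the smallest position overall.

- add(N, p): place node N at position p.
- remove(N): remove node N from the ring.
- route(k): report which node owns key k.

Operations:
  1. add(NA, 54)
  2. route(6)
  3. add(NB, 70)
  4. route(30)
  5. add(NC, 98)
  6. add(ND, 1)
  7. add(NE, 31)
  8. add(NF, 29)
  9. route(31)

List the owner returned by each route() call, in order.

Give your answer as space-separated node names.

Answer: NA NA NE

Derivation:
Op 1: add NA@54 -> ring=[54:NA]
Op 2: route key 6: smallest pos >= 6 is 54 -> NA
Op 3: add NB@70 -> ring=[54:NA,70:NB]
Op 4: route key 30: smallest pos >= 30 is 54 -> NA
Op 5: add NC@98 -> ring=[54:NA,70:NB,98:NC]
Op 6: add ND@1 -> ring=[1:ND,54:NA,70:NB,98:NC]
Op 7: add NE@31 -> ring=[1:ND,31:NE,54:NA,70:NB,98:NC]
Op 8: add NF@29 -> ring=[1:ND,29:NF,31:NE,54:NA,70:NB,98:NC]
Op 9: route key 31: smallest pos >= 31 is 31 -> NE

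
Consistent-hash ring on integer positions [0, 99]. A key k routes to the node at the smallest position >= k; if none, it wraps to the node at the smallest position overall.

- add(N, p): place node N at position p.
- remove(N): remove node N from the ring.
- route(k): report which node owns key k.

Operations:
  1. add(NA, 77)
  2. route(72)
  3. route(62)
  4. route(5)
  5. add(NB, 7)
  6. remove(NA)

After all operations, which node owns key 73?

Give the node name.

Op 1: add NA@77 -> ring=[77:NA]
Op 2: route key 72: smallest pos >= 72 is 77 -> NA
Op 3: route key 62: smallest pos >= 62 is 77 -> NA
Op 4: route key 5: smallest pos >= 5 is 77 -> NA
Op 5: add NB@7 -> ring=[7:NB,77:NA]
Op 6: remove NA -> ring=[7:NB]
Final route key 73: none >= 73, wrap to smallest pos 7 -> NB

Answer: NB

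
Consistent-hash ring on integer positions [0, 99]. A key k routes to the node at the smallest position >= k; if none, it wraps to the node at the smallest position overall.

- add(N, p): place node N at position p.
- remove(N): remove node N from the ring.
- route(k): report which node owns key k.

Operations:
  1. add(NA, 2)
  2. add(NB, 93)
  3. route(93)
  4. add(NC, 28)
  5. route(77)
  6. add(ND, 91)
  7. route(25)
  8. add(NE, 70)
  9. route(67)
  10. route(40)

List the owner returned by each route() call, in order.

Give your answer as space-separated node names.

Op 1: add NA@2 -> ring=[2:NA]
Op 2: add NB@93 -> ring=[2:NA,93:NB]
Op 3: route key 93: smallest pos >= 93 is 93 -> NB
Op 4: add NC@28 -> ring=[2:NA,28:NC,93:NB]
Op 5: route key 77: smallest pos >= 77 is 93 -> NB
Op 6: add ND@91 -> ring=[2:NA,28:NC,91:ND,93:NB]
Op 7: route key 25: smallest pos >= 25 is 28 -> NC
Op 8: add NE@70 -> ring=[2:NA,28:NC,70:NE,91:ND,93:NB]
Op 9: route key 67: smallest pos >= 67 is 70 -> NE
Op 10: route key 40: smallest pos >= 40 is 70 -> NE

Answer: NB NB NC NE NE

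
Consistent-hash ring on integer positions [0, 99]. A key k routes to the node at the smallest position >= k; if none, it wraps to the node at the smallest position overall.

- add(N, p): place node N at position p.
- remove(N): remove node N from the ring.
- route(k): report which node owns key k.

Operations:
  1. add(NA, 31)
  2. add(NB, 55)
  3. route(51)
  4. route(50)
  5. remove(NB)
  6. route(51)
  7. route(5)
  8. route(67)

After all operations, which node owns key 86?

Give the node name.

Answer: NA

Derivation:
Op 1: add NA@31 -> ring=[31:NA]
Op 2: add NB@55 -> ring=[31:NA,55:NB]
Op 3: route key 51: smallest pos >= 51 is 55 -> NB
Op 4: route key 50: smallest pos >= 50 is 55 -> NB
Op 5: remove NB -> ring=[31:NA]
Op 6: route key 51: none >= 51, wrap to smallest pos 31 -> NA
Op 7: route key 5: smallest pos >= 5 is 31 -> NA
Op 8: route key 67: none >= 67, wrap to smallest pos 31 -> NA
Final route key 86: none >= 86, wrap to smallest pos 31 -> NA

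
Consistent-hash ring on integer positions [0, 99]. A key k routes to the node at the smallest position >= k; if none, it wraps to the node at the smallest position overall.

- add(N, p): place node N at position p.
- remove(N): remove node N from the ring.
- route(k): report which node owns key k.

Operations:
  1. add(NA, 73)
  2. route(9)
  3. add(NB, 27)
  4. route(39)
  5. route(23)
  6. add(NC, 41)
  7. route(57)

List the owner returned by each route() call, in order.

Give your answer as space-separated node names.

Answer: NA NA NB NA

Derivation:
Op 1: add NA@73 -> ring=[73:NA]
Op 2: route key 9: smallest pos >= 9 is 73 -> NA
Op 3: add NB@27 -> ring=[27:NB,73:NA]
Op 4: route key 39: smallest pos >= 39 is 73 -> NA
Op 5: route key 23: smallest pos >= 23 is 27 -> NB
Op 6: add NC@41 -> ring=[27:NB,41:NC,73:NA]
Op 7: route key 57: smallest pos >= 57 is 73 -> NA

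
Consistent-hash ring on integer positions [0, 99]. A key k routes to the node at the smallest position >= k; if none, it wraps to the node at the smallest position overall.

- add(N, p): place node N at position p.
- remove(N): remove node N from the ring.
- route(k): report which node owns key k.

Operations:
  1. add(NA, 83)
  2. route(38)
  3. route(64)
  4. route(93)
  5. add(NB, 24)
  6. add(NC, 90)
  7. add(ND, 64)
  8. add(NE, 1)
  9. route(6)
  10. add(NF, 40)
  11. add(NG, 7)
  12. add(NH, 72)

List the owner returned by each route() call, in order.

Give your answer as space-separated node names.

Op 1: add NA@83 -> ring=[83:NA]
Op 2: route key 38: smallest pos >= 38 is 83 -> NA
Op 3: route key 64: smallest pos >= 64 is 83 -> NA
Op 4: route key 93: none >= 93, wrap to smallest pos 83 -> NA
Op 5: add NB@24 -> ring=[24:NB,83:NA]
Op 6: add NC@90 -> ring=[24:NB,83:NA,90:NC]
Op 7: add ND@64 -> ring=[24:NB,64:ND,83:NA,90:NC]
Op 8: add NE@1 -> ring=[1:NE,24:NB,64:ND,83:NA,90:NC]
Op 9: route key 6: smallest pos >= 6 is 24 -> NB
Op 10: add NF@40 -> ring=[1:NE,24:NB,40:NF,64:ND,83:NA,90:NC]
Op 11: add NG@7 -> ring=[1:NE,7:NG,24:NB,40:NF,64:ND,83:NA,90:NC]
Op 12: add NH@72 -> ring=[1:NE,7:NG,24:NB,40:NF,64:ND,72:NH,83:NA,90:NC]

Answer: NA NA NA NB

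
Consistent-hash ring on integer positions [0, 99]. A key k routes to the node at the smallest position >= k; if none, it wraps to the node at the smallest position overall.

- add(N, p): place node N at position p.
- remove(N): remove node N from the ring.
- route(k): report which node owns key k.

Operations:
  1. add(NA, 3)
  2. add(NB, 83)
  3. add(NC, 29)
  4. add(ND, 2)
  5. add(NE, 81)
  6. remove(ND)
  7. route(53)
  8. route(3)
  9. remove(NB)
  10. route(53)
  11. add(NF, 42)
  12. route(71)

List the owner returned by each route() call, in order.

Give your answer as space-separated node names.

Op 1: add NA@3 -> ring=[3:NA]
Op 2: add NB@83 -> ring=[3:NA,83:NB]
Op 3: add NC@29 -> ring=[3:NA,29:NC,83:NB]
Op 4: add ND@2 -> ring=[2:ND,3:NA,29:NC,83:NB]
Op 5: add NE@81 -> ring=[2:ND,3:NA,29:NC,81:NE,83:NB]
Op 6: remove ND -> ring=[3:NA,29:NC,81:NE,83:NB]
Op 7: route key 53: smallest pos >= 53 is 81 -> NE
Op 8: route key 3: smallest pos >= 3 is 3 -> NA
Op 9: remove NB -> ring=[3:NA,29:NC,81:NE]
Op 10: route key 53: smallest pos >= 53 is 81 -> NE
Op 11: add NF@42 -> ring=[3:NA,29:NC,42:NF,81:NE]
Op 12: route key 71: smallest pos >= 71 is 81 -> NE

Answer: NE NA NE NE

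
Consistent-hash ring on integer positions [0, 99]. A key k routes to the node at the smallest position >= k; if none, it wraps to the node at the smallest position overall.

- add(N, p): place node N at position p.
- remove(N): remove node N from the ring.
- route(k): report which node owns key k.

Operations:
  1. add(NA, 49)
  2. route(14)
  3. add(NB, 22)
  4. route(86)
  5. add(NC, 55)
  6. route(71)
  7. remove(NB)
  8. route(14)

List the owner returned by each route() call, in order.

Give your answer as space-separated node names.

Answer: NA NB NB NA

Derivation:
Op 1: add NA@49 -> ring=[49:NA]
Op 2: route key 14: smallest pos >= 14 is 49 -> NA
Op 3: add NB@22 -> ring=[22:NB,49:NA]
Op 4: route key 86: none >= 86, wrap to smallest pos 22 -> NB
Op 5: add NC@55 -> ring=[22:NB,49:NA,55:NC]
Op 6: route key 71: none >= 71, wrap to smallest pos 22 -> NB
Op 7: remove NB -> ring=[49:NA,55:NC]
Op 8: route key 14: smallest pos >= 14 is 49 -> NA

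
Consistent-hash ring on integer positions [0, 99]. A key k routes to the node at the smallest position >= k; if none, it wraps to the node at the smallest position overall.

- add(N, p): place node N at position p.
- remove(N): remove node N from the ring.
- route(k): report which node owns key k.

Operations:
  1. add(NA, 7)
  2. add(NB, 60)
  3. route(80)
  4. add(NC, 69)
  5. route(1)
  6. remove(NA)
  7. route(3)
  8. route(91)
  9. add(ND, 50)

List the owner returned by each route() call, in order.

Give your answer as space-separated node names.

Op 1: add NA@7 -> ring=[7:NA]
Op 2: add NB@60 -> ring=[7:NA,60:NB]
Op 3: route key 80: none >= 80, wrap to smallest pos 7 -> NA
Op 4: add NC@69 -> ring=[7:NA,60:NB,69:NC]
Op 5: route key 1: smallest pos >= 1 is 7 -> NA
Op 6: remove NA -> ring=[60:NB,69:NC]
Op 7: route key 3: smallest pos >= 3 is 60 -> NB
Op 8: route key 91: none >= 91, wrap to smallest pos 60 -> NB
Op 9: add ND@50 -> ring=[50:ND,60:NB,69:NC]

Answer: NA NA NB NB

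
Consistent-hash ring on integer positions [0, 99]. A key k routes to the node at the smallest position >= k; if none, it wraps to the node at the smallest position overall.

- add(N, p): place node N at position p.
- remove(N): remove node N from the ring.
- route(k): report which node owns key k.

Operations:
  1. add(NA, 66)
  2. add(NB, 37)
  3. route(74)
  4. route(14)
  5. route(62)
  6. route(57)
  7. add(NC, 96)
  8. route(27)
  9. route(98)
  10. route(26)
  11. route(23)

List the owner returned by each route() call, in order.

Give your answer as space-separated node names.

Answer: NB NB NA NA NB NB NB NB

Derivation:
Op 1: add NA@66 -> ring=[66:NA]
Op 2: add NB@37 -> ring=[37:NB,66:NA]
Op 3: route key 74: none >= 74, wrap to smallest pos 37 -> NB
Op 4: route key 14: smallest pos >= 14 is 37 -> NB
Op 5: route key 62: smallest pos >= 62 is 66 -> NA
Op 6: route key 57: smallest pos >= 57 is 66 -> NA
Op 7: add NC@96 -> ring=[37:NB,66:NA,96:NC]
Op 8: route key 27: smallest pos >= 27 is 37 -> NB
Op 9: route key 98: none >= 98, wrap to smallest pos 37 -> NB
Op 10: route key 26: smallest pos >= 26 is 37 -> NB
Op 11: route key 23: smallest pos >= 23 is 37 -> NB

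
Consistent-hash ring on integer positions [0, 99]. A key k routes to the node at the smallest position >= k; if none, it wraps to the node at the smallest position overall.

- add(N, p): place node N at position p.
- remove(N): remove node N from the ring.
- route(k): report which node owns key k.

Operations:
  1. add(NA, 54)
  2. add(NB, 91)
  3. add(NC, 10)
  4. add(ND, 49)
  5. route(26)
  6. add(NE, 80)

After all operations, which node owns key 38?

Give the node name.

Answer: ND

Derivation:
Op 1: add NA@54 -> ring=[54:NA]
Op 2: add NB@91 -> ring=[54:NA,91:NB]
Op 3: add NC@10 -> ring=[10:NC,54:NA,91:NB]
Op 4: add ND@49 -> ring=[10:NC,49:ND,54:NA,91:NB]
Op 5: route key 26: smallest pos >= 26 is 49 -> ND
Op 6: add NE@80 -> ring=[10:NC,49:ND,54:NA,80:NE,91:NB]
Final route key 38: smallest pos >= 38 is 49 -> ND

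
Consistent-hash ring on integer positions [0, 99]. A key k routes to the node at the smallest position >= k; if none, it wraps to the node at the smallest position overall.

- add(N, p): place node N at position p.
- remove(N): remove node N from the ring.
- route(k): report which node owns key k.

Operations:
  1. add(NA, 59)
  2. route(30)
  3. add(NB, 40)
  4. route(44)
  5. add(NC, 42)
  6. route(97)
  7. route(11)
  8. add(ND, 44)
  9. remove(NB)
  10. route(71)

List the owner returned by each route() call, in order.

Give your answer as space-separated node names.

Op 1: add NA@59 -> ring=[59:NA]
Op 2: route key 30: smallest pos >= 30 is 59 -> NA
Op 3: add NB@40 -> ring=[40:NB,59:NA]
Op 4: route key 44: smallest pos >= 44 is 59 -> NA
Op 5: add NC@42 -> ring=[40:NB,42:NC,59:NA]
Op 6: route key 97: none >= 97, wrap to smallest pos 40 -> NB
Op 7: route key 11: smallest pos >= 11 is 40 -> NB
Op 8: add ND@44 -> ring=[40:NB,42:NC,44:ND,59:NA]
Op 9: remove NB -> ring=[42:NC,44:ND,59:NA]
Op 10: route key 71: none >= 71, wrap to smallest pos 42 -> NC

Answer: NA NA NB NB NC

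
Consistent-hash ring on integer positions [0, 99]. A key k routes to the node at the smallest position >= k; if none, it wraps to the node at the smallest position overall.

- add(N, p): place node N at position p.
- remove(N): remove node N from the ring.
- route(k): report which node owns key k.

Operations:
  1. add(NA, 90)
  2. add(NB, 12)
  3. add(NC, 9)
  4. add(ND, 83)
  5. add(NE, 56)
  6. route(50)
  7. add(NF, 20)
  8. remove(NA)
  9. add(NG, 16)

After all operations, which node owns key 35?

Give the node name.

Answer: NE

Derivation:
Op 1: add NA@90 -> ring=[90:NA]
Op 2: add NB@12 -> ring=[12:NB,90:NA]
Op 3: add NC@9 -> ring=[9:NC,12:NB,90:NA]
Op 4: add ND@83 -> ring=[9:NC,12:NB,83:ND,90:NA]
Op 5: add NE@56 -> ring=[9:NC,12:NB,56:NE,83:ND,90:NA]
Op 6: route key 50: smallest pos >= 50 is 56 -> NE
Op 7: add NF@20 -> ring=[9:NC,12:NB,20:NF,56:NE,83:ND,90:NA]
Op 8: remove NA -> ring=[9:NC,12:NB,20:NF,56:NE,83:ND]
Op 9: add NG@16 -> ring=[9:NC,12:NB,16:NG,20:NF,56:NE,83:ND]
Final route key 35: smallest pos >= 35 is 56 -> NE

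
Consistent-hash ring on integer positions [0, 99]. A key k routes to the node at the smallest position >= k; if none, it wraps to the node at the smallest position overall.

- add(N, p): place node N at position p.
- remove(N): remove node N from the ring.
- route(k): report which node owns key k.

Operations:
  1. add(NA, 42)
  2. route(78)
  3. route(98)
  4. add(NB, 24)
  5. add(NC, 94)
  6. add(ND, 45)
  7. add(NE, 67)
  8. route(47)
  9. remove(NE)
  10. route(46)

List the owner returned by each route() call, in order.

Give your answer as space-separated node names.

Op 1: add NA@42 -> ring=[42:NA]
Op 2: route key 78: none >= 78, wrap to smallest pos 42 -> NA
Op 3: route key 98: none >= 98, wrap to smallest pos 42 -> NA
Op 4: add NB@24 -> ring=[24:NB,42:NA]
Op 5: add NC@94 -> ring=[24:NB,42:NA,94:NC]
Op 6: add ND@45 -> ring=[24:NB,42:NA,45:ND,94:NC]
Op 7: add NE@67 -> ring=[24:NB,42:NA,45:ND,67:NE,94:NC]
Op 8: route key 47: smallest pos >= 47 is 67 -> NE
Op 9: remove NE -> ring=[24:NB,42:NA,45:ND,94:NC]
Op 10: route key 46: smallest pos >= 46 is 94 -> NC

Answer: NA NA NE NC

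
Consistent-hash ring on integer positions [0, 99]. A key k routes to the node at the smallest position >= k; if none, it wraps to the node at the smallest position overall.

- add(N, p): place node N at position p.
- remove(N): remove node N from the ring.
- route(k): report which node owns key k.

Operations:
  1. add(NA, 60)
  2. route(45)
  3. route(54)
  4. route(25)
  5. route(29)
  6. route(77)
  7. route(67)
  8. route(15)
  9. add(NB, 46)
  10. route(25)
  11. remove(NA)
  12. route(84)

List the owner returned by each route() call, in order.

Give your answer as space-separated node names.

Answer: NA NA NA NA NA NA NA NB NB

Derivation:
Op 1: add NA@60 -> ring=[60:NA]
Op 2: route key 45: smallest pos >= 45 is 60 -> NA
Op 3: route key 54: smallest pos >= 54 is 60 -> NA
Op 4: route key 25: smallest pos >= 25 is 60 -> NA
Op 5: route key 29: smallest pos >= 29 is 60 -> NA
Op 6: route key 77: none >= 77, wrap to smallest pos 60 -> NA
Op 7: route key 67: none >= 67, wrap to smallest pos 60 -> NA
Op 8: route key 15: smallest pos >= 15 is 60 -> NA
Op 9: add NB@46 -> ring=[46:NB,60:NA]
Op 10: route key 25: smallest pos >= 25 is 46 -> NB
Op 11: remove NA -> ring=[46:NB]
Op 12: route key 84: none >= 84, wrap to smallest pos 46 -> NB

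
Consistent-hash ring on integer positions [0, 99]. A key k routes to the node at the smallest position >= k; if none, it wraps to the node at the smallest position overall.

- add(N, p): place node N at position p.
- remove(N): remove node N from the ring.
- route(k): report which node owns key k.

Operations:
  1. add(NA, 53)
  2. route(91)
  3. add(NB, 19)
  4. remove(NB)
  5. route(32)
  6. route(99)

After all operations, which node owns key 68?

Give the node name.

Op 1: add NA@53 -> ring=[53:NA]
Op 2: route key 91: none >= 91, wrap to smallest pos 53 -> NA
Op 3: add NB@19 -> ring=[19:NB,53:NA]
Op 4: remove NB -> ring=[53:NA]
Op 5: route key 32: smallest pos >= 32 is 53 -> NA
Op 6: route key 99: none >= 99, wrap to smallest pos 53 -> NA
Final route key 68: none >= 68, wrap to smallest pos 53 -> NA

Answer: NA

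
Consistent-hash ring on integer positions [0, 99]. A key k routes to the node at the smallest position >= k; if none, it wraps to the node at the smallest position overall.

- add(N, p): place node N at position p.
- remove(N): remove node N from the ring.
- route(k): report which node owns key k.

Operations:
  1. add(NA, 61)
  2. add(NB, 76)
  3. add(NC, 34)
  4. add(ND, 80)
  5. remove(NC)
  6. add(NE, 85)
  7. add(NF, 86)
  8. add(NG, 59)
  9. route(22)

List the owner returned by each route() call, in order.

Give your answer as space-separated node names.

Op 1: add NA@61 -> ring=[61:NA]
Op 2: add NB@76 -> ring=[61:NA,76:NB]
Op 3: add NC@34 -> ring=[34:NC,61:NA,76:NB]
Op 4: add ND@80 -> ring=[34:NC,61:NA,76:NB,80:ND]
Op 5: remove NC -> ring=[61:NA,76:NB,80:ND]
Op 6: add NE@85 -> ring=[61:NA,76:NB,80:ND,85:NE]
Op 7: add NF@86 -> ring=[61:NA,76:NB,80:ND,85:NE,86:NF]
Op 8: add NG@59 -> ring=[59:NG,61:NA,76:NB,80:ND,85:NE,86:NF]
Op 9: route key 22: smallest pos >= 22 is 59 -> NG

Answer: NG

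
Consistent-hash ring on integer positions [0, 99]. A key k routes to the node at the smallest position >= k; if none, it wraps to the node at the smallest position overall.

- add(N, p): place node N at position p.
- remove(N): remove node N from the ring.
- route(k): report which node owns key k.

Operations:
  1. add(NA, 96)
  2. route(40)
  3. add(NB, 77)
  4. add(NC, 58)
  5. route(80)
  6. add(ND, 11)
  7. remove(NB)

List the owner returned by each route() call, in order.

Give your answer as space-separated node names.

Op 1: add NA@96 -> ring=[96:NA]
Op 2: route key 40: smallest pos >= 40 is 96 -> NA
Op 3: add NB@77 -> ring=[77:NB,96:NA]
Op 4: add NC@58 -> ring=[58:NC,77:NB,96:NA]
Op 5: route key 80: smallest pos >= 80 is 96 -> NA
Op 6: add ND@11 -> ring=[11:ND,58:NC,77:NB,96:NA]
Op 7: remove NB -> ring=[11:ND,58:NC,96:NA]

Answer: NA NA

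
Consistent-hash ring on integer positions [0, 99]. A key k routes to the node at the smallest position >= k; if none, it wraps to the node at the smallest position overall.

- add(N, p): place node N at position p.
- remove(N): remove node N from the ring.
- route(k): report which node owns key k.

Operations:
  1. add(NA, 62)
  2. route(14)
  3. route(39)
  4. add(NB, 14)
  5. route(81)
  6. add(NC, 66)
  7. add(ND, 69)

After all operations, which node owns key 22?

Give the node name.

Op 1: add NA@62 -> ring=[62:NA]
Op 2: route key 14: smallest pos >= 14 is 62 -> NA
Op 3: route key 39: smallest pos >= 39 is 62 -> NA
Op 4: add NB@14 -> ring=[14:NB,62:NA]
Op 5: route key 81: none >= 81, wrap to smallest pos 14 -> NB
Op 6: add NC@66 -> ring=[14:NB,62:NA,66:NC]
Op 7: add ND@69 -> ring=[14:NB,62:NA,66:NC,69:ND]
Final route key 22: smallest pos >= 22 is 62 -> NA

Answer: NA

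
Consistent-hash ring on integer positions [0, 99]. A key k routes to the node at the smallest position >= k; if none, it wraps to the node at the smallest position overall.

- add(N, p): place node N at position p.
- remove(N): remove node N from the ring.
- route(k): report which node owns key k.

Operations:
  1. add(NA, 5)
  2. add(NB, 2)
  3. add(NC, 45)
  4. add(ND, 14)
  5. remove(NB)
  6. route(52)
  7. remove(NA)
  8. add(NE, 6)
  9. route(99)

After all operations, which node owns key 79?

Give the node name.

Answer: NE

Derivation:
Op 1: add NA@5 -> ring=[5:NA]
Op 2: add NB@2 -> ring=[2:NB,5:NA]
Op 3: add NC@45 -> ring=[2:NB,5:NA,45:NC]
Op 4: add ND@14 -> ring=[2:NB,5:NA,14:ND,45:NC]
Op 5: remove NB -> ring=[5:NA,14:ND,45:NC]
Op 6: route key 52: none >= 52, wrap to smallest pos 5 -> NA
Op 7: remove NA -> ring=[14:ND,45:NC]
Op 8: add NE@6 -> ring=[6:NE,14:ND,45:NC]
Op 9: route key 99: none >= 99, wrap to smallest pos 6 -> NE
Final route key 79: none >= 79, wrap to smallest pos 6 -> NE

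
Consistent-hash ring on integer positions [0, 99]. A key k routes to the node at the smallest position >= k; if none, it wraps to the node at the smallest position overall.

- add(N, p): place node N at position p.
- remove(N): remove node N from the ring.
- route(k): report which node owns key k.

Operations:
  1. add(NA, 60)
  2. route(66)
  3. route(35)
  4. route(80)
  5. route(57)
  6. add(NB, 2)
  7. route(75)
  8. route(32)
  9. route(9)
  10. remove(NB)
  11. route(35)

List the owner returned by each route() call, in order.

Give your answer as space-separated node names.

Answer: NA NA NA NA NB NA NA NA

Derivation:
Op 1: add NA@60 -> ring=[60:NA]
Op 2: route key 66: none >= 66, wrap to smallest pos 60 -> NA
Op 3: route key 35: smallest pos >= 35 is 60 -> NA
Op 4: route key 80: none >= 80, wrap to smallest pos 60 -> NA
Op 5: route key 57: smallest pos >= 57 is 60 -> NA
Op 6: add NB@2 -> ring=[2:NB,60:NA]
Op 7: route key 75: none >= 75, wrap to smallest pos 2 -> NB
Op 8: route key 32: smallest pos >= 32 is 60 -> NA
Op 9: route key 9: smallest pos >= 9 is 60 -> NA
Op 10: remove NB -> ring=[60:NA]
Op 11: route key 35: smallest pos >= 35 is 60 -> NA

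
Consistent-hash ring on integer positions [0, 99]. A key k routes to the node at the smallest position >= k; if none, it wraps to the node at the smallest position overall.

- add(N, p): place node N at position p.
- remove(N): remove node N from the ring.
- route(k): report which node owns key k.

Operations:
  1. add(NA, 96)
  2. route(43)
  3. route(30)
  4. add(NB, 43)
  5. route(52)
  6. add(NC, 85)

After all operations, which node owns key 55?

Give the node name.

Answer: NC

Derivation:
Op 1: add NA@96 -> ring=[96:NA]
Op 2: route key 43: smallest pos >= 43 is 96 -> NA
Op 3: route key 30: smallest pos >= 30 is 96 -> NA
Op 4: add NB@43 -> ring=[43:NB,96:NA]
Op 5: route key 52: smallest pos >= 52 is 96 -> NA
Op 6: add NC@85 -> ring=[43:NB,85:NC,96:NA]
Final route key 55: smallest pos >= 55 is 85 -> NC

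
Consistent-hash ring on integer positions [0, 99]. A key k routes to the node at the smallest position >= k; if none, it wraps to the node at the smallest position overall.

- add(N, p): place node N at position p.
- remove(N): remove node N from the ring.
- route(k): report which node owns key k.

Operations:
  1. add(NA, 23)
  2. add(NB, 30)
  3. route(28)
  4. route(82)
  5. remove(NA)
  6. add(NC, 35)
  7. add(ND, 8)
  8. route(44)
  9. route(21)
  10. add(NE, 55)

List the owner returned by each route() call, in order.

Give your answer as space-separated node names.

Op 1: add NA@23 -> ring=[23:NA]
Op 2: add NB@30 -> ring=[23:NA,30:NB]
Op 3: route key 28: smallest pos >= 28 is 30 -> NB
Op 4: route key 82: none >= 82, wrap to smallest pos 23 -> NA
Op 5: remove NA -> ring=[30:NB]
Op 6: add NC@35 -> ring=[30:NB,35:NC]
Op 7: add ND@8 -> ring=[8:ND,30:NB,35:NC]
Op 8: route key 44: none >= 44, wrap to smallest pos 8 -> ND
Op 9: route key 21: smallest pos >= 21 is 30 -> NB
Op 10: add NE@55 -> ring=[8:ND,30:NB,35:NC,55:NE]

Answer: NB NA ND NB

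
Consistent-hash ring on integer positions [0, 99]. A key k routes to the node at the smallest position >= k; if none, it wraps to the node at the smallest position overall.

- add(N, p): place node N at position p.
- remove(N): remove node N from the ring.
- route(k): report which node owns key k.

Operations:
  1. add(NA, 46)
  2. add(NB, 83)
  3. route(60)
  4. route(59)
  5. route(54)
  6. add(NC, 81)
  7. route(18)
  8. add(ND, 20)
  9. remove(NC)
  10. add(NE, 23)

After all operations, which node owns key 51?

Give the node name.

Answer: NB

Derivation:
Op 1: add NA@46 -> ring=[46:NA]
Op 2: add NB@83 -> ring=[46:NA,83:NB]
Op 3: route key 60: smallest pos >= 60 is 83 -> NB
Op 4: route key 59: smallest pos >= 59 is 83 -> NB
Op 5: route key 54: smallest pos >= 54 is 83 -> NB
Op 6: add NC@81 -> ring=[46:NA,81:NC,83:NB]
Op 7: route key 18: smallest pos >= 18 is 46 -> NA
Op 8: add ND@20 -> ring=[20:ND,46:NA,81:NC,83:NB]
Op 9: remove NC -> ring=[20:ND,46:NA,83:NB]
Op 10: add NE@23 -> ring=[20:ND,23:NE,46:NA,83:NB]
Final route key 51: smallest pos >= 51 is 83 -> NB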